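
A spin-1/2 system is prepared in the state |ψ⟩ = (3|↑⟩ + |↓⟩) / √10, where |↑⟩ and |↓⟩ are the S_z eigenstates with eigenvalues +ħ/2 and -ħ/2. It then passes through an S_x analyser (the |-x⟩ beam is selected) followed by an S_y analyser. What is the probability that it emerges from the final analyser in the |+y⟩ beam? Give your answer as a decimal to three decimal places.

0.100

First analyser (S_x): P(|-x⟩) = |⟨-x|ψ⟩|² = 4/20.
After stage 1 the state is |-x⟩; P(|+y⟩) = |⟨+y|-x⟩|² = 1/2.
Joint probability = 4/20 × 1/2 = 0.100.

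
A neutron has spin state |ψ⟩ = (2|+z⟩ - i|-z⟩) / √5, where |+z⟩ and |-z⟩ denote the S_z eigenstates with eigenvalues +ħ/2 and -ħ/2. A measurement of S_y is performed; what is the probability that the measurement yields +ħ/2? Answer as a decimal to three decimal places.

0.100

|+y⟩ = (|+z⟩ + i|-z⟩)/√2, so ⟨+y|ψ⟩ = (1) / (√2·√5).
P = |1|² / 10 = 1/10.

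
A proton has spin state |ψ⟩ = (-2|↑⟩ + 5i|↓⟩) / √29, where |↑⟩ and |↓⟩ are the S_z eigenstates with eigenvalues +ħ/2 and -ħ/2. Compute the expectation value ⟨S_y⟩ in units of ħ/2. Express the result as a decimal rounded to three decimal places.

⟨σ_y⟩ = 2 Im(a* b)/(|a|²+|b|²) with a = -2, b = 5i.
a* b = -10i, so ⟨σ_y⟩ = -20/29.
⟨S_y⟩ = (ħ/2)·⟨σ_y⟩.

-0.690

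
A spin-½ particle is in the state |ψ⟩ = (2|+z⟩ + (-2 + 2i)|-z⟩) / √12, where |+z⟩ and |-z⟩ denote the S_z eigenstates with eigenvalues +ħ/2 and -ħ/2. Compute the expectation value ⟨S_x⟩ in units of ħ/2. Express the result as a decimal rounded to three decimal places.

-0.667

⟨σ_x⟩ = 2 Re(a* b)/(|a|²+|b|²) with a = 2, b = (-2 + 2i).
a* b = (-4 + 4i), so ⟨σ_x⟩ = -8/12.
⟨S_x⟩ = (ħ/2)·⟨σ_x⟩.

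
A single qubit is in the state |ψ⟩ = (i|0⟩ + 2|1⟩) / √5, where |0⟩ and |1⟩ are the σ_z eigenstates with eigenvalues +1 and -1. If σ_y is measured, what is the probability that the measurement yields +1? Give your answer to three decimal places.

|+y⟩ = (|0⟩ + i|1⟩)/√2, so ⟨+y|ψ⟩ = (-i) / (√2·√5).
P = |-i|² / 10 = 1/10.

0.100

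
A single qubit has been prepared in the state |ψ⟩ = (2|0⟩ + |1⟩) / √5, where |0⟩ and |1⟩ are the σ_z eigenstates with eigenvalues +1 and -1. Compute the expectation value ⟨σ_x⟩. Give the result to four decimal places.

⟨σ_x⟩ = 2 Re(a* b)/(|a|²+|b|²) with a = 2, b = 1.
a* b = 2, so ⟨σ_x⟩ = 4/5.

0.8000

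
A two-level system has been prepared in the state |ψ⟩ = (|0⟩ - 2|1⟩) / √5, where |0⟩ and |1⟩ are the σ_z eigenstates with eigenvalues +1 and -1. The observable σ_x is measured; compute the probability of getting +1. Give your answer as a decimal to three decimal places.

|+x⟩ = (|0⟩ + |1⟩)/√2, so ⟨+x|ψ⟩ = (-1) / (√2·√5).
P = |-1|² / 10 = 1/10.

0.100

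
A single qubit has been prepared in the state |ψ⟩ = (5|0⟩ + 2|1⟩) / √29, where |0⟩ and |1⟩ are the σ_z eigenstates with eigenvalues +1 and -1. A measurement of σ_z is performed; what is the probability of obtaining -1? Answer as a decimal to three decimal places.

The -1 outcome corresponds to |1⟩. Its amplitude in |ψ⟩ is 2/√29.
P = |2|² / 29 = 4/29.

0.138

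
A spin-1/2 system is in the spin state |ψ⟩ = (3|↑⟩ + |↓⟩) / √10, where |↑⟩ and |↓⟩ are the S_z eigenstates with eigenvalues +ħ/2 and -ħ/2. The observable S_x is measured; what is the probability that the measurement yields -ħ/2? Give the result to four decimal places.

|-x⟩ = (|↑⟩ - |↓⟩)/√2, so ⟨-x|ψ⟩ = (2) / (√2·√10).
P = |2|² / 20 = 4/20.

0.2000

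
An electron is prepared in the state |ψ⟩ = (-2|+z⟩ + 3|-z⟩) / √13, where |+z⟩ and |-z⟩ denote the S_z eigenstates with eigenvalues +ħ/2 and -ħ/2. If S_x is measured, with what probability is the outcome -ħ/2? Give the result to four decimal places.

0.9615

|-x⟩ = (|+z⟩ - |-z⟩)/√2, so ⟨-x|ψ⟩ = (-5) / (√2·√13).
P = |-5|² / 26 = 25/26.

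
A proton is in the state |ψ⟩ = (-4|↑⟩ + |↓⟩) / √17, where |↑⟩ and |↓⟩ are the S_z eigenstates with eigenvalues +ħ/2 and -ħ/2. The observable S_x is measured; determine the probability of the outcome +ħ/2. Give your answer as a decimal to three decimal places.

0.265

|+x⟩ = (|↑⟩ + |↓⟩)/√2, so ⟨+x|ψ⟩ = (-3) / (√2·√17).
P = |-3|² / 34 = 9/34.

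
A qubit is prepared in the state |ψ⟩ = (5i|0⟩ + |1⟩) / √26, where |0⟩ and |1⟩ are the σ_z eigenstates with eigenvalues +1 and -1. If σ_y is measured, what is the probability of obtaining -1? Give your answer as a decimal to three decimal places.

0.692

|-y⟩ = (|0⟩ - i|1⟩)/√2, so ⟨-y|ψ⟩ = (6i) / (√2·√26).
P = |6i|² / 52 = 36/52.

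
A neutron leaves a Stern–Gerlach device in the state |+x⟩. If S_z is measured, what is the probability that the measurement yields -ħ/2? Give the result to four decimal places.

In the S_z basis, |+x⟩ = (|+z⟩ + |-z⟩)/√2 and |-z⟩ = |-z⟩.
|⟨-z|+x⟩|² = 1/2.

0.5000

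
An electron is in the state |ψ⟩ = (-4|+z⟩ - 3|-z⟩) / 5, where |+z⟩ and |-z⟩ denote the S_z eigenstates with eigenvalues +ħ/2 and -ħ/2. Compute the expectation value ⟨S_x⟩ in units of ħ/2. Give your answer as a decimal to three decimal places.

⟨σ_x⟩ = 2 Re(a* b)/(|a|²+|b|²) with a = -4, b = -3.
a* b = 12, so ⟨σ_x⟩ = 24/25.
⟨S_x⟩ = (ħ/2)·⟨σ_x⟩.

0.960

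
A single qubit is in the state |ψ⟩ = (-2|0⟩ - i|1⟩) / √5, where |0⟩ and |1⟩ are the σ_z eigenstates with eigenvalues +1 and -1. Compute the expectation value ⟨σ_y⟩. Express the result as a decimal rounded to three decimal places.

⟨σ_y⟩ = 2 Im(a* b)/(|a|²+|b|²) with a = -2, b = -i.
a* b = 2i, so ⟨σ_y⟩ = 4/5.

0.800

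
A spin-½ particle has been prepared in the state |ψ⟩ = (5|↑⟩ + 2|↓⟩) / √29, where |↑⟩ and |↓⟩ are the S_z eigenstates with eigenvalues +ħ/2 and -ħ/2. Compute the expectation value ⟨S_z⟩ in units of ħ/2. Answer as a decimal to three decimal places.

⟨σ_z⟩ = |a|² - |b|² divided by |a|²+|b|², with a, b the |↑⟩, |↓⟩ amplitudes.
= (25 - 4)/29 = 21/29.
⟨S_z⟩ = (ħ/2)·⟨σ_z⟩.

0.724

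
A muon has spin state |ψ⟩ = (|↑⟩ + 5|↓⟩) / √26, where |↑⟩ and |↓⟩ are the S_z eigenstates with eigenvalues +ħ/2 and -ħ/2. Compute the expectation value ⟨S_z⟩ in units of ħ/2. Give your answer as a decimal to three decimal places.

⟨σ_z⟩ = |a|² - |b|² divided by |a|²+|b|², with a, b the |↑⟩, |↓⟩ amplitudes.
= (1 - 25)/26 = -24/26.
⟨S_z⟩ = (ħ/2)·⟨σ_z⟩.

-0.923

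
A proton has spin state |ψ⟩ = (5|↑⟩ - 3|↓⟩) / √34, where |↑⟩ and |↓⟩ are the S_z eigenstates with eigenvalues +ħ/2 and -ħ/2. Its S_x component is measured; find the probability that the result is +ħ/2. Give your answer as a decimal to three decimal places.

0.059

|+x⟩ = (|↑⟩ + |↓⟩)/√2, so ⟨+x|ψ⟩ = (2) / (√2·√34).
P = |2|² / 68 = 4/68.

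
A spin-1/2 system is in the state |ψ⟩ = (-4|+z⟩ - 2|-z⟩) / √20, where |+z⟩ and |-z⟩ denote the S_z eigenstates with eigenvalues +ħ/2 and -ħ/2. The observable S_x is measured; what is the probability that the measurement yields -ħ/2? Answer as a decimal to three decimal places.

|-x⟩ = (|+z⟩ - |-z⟩)/√2, so ⟨-x|ψ⟩ = (-2) / (√2·√20).
P = |-2|² / 40 = 4/40.

0.100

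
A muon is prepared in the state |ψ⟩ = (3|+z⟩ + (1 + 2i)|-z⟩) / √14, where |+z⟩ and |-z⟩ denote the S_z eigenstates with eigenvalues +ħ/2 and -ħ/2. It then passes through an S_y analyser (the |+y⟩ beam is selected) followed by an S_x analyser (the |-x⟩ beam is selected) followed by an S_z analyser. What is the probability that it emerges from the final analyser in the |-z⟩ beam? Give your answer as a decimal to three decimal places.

0.232

First analyser (S_y): P(|+y⟩) = |⟨+y|ψ⟩|² = 26/28.
After stage 1 the state is |+y⟩; P(|-x⟩) = |⟨-x|+y⟩|² = 1/2.
After stage 2 the state is |-x⟩; P(|-z⟩) = |⟨-z|-x⟩|² = 1/2.
Joint probability = 26/28 × 1/2 × 1/2 = 0.232.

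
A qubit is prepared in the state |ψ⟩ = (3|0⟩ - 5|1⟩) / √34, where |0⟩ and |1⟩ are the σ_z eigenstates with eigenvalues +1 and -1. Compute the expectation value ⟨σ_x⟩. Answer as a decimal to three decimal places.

-0.882

⟨σ_x⟩ = 2 Re(a* b)/(|a|²+|b|²) with a = 3, b = -5.
a* b = -15, so ⟨σ_x⟩ = -30/34.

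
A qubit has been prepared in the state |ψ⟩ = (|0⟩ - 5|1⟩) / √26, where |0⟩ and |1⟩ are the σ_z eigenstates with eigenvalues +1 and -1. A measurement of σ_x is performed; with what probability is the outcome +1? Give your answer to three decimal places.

0.308

|+x⟩ = (|0⟩ + |1⟩)/√2, so ⟨+x|ψ⟩ = (-4) / (√2·√26).
P = |-4|² / 52 = 16/52.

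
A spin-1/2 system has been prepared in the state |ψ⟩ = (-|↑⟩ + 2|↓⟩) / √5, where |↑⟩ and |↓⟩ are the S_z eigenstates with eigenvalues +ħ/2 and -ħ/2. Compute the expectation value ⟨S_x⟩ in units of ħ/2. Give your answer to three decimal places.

⟨σ_x⟩ = 2 Re(a* b)/(|a|²+|b|²) with a = -1, b = 2.
a* b = -2, so ⟨σ_x⟩ = -4/5.
⟨S_x⟩ = (ħ/2)·⟨σ_x⟩.

-0.800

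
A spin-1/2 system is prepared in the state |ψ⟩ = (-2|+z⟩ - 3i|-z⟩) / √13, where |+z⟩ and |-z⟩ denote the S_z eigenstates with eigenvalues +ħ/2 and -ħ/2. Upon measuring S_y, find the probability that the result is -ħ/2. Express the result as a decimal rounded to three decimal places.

|-y⟩ = (|+z⟩ - i|-z⟩)/√2, so ⟨-y|ψ⟩ = (1) / (√2·√13).
P = |1|² / 26 = 1/26.

0.038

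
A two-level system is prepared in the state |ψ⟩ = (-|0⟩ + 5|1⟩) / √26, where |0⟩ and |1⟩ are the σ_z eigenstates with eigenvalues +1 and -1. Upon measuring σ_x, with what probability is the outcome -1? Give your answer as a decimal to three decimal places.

0.692

|-x⟩ = (|0⟩ - |1⟩)/√2, so ⟨-x|ψ⟩ = (-6) / (√2·√26).
P = |-6|² / 52 = 36/52.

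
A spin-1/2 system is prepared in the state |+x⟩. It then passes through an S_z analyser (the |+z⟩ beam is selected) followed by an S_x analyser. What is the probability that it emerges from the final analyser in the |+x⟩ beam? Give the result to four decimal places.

0.2500

First analyser (S_z): from |+x⟩, P(|+z⟩) = 1/2.
After stage 1 the state is |+z⟩; P(|+x⟩) = |⟨+x|+z⟩|² = 1/2.
Joint probability = 1/2 × 1/2 = 0.2500.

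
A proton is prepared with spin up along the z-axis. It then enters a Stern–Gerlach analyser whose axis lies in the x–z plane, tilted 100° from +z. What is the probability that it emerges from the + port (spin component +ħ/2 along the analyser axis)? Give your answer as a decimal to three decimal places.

0.413

For spin-½, the probability of finding spin-up along an axis at angle θ to the initial spin direction is cos²(θ/2); spin-down is sin²(θ/2).
θ = 100°, so P = cos²(50°) ≈ 0.413.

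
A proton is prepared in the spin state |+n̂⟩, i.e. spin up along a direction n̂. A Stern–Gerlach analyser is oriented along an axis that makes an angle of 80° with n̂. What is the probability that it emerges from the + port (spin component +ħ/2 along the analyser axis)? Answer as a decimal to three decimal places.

0.587

For spin-½, the probability of finding spin-up along an axis at angle θ to the initial spin direction is cos²(θ/2); spin-down is sin²(θ/2).
θ = 80°, so P = cos²(40°) ≈ 0.587.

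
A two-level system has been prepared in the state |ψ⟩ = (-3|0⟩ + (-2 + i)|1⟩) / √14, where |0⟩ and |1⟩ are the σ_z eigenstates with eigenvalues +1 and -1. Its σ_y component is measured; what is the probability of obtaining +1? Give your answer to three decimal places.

|+y⟩ = (|0⟩ + i|1⟩)/√2, so ⟨+y|ψ⟩ = (-2 + 2i) / (√2·√14).
P = |-2 + 2i|² / 28 = 8/28.

0.286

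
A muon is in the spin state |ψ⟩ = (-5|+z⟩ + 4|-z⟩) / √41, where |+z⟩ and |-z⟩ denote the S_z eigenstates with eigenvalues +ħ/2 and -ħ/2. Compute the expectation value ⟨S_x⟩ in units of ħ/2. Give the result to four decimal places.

-0.9756

⟨σ_x⟩ = 2 Re(a* b)/(|a|²+|b|²) with a = -5, b = 4.
a* b = -20, so ⟨σ_x⟩ = -40/41.
⟨S_x⟩ = (ħ/2)·⟨σ_x⟩.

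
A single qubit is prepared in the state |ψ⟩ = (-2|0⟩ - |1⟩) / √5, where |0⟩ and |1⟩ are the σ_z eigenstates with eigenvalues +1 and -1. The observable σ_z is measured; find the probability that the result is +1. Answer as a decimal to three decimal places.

0.800

The +1 outcome corresponds to |0⟩. Its amplitude in |ψ⟩ is -2/√5.
P = |-2|² / 5 = 4/5.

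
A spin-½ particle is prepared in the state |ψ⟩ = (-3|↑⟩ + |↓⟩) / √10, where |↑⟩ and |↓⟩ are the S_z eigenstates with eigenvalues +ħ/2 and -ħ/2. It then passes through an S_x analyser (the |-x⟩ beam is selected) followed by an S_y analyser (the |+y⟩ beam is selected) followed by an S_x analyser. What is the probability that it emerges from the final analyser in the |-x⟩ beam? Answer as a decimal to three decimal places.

0.200

First analyser (S_x): P(|-x⟩) = |⟨-x|ψ⟩|² = 16/20.
After stage 1 the state is |-x⟩; P(|+y⟩) = |⟨+y|-x⟩|² = 1/2.
After stage 2 the state is |+y⟩; P(|-x⟩) = |⟨-x|+y⟩|² = 1/2.
Joint probability = 16/20 × 1/2 × 1/2 = 0.200.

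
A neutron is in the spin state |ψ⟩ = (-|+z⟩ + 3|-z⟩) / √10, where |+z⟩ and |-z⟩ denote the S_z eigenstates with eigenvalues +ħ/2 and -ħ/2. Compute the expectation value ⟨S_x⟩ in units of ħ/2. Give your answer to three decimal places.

⟨σ_x⟩ = 2 Re(a* b)/(|a|²+|b|²) with a = -1, b = 3.
a* b = -3, so ⟨σ_x⟩ = -6/10.
⟨S_x⟩ = (ħ/2)·⟨σ_x⟩.

-0.600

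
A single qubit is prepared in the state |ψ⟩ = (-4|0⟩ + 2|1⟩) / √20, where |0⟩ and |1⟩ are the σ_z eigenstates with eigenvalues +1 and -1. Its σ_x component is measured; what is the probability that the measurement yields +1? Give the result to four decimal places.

0.1000

|+x⟩ = (|0⟩ + |1⟩)/√2, so ⟨+x|ψ⟩ = (-2) / (√2·√20).
P = |-2|² / 40 = 4/40.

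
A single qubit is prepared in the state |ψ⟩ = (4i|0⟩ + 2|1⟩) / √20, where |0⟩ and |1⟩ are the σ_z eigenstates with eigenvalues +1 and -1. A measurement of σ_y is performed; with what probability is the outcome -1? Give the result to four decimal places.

|-y⟩ = (|0⟩ - i|1⟩)/√2, so ⟨-y|ψ⟩ = (6i) / (√2·√20).
P = |6i|² / 40 = 36/40.

0.9000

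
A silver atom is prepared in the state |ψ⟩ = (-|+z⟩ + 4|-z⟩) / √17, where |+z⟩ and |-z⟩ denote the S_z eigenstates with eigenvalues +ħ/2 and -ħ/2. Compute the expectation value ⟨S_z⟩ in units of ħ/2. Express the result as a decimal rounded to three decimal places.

⟨σ_z⟩ = |a|² - |b|² divided by |a|²+|b|², with a, b the |+z⟩, |-z⟩ amplitudes.
= (1 - 16)/17 = -15/17.
⟨S_z⟩ = (ħ/2)·⟨σ_z⟩.

-0.882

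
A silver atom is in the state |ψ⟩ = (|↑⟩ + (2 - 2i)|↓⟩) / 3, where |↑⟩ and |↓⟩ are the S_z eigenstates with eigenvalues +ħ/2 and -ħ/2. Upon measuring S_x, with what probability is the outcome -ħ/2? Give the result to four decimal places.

0.2778

|-x⟩ = (|↑⟩ - |↓⟩)/√2, so ⟨-x|ψ⟩ = (-1 + 2i) / (√2·3).
P = |-1 + 2i|² / 18 = 5/18.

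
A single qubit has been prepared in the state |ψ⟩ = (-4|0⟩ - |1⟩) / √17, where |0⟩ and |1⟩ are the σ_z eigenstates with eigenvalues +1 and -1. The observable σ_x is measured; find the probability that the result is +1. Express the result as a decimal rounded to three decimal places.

0.735

|+x⟩ = (|0⟩ + |1⟩)/√2, so ⟨+x|ψ⟩ = (-5) / (√2·√17).
P = |-5|² / 34 = 25/34.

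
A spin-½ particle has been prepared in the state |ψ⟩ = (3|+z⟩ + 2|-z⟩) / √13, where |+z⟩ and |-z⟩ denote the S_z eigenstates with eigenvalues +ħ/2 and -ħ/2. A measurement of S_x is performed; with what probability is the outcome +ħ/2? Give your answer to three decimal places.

0.962

|+x⟩ = (|+z⟩ + |-z⟩)/√2, so ⟨+x|ψ⟩ = (5) / (√2·√13).
P = |5|² / 26 = 25/26.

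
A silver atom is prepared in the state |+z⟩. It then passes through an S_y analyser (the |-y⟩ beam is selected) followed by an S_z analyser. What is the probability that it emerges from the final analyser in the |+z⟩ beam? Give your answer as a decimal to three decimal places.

0.250

First analyser (S_y): from |+z⟩, P(|-y⟩) = 1/2.
After stage 1 the state is |-y⟩; P(|+z⟩) = |⟨+z|-y⟩|² = 1/2.
Joint probability = 1/2 × 1/2 = 0.250.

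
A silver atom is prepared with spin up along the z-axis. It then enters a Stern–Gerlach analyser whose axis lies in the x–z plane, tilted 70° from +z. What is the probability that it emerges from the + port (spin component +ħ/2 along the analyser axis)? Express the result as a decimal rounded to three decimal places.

0.671

For spin-½, the probability of finding spin-up along an axis at angle θ to the initial spin direction is cos²(θ/2); spin-down is sin²(θ/2).
θ = 70°, so P = cos²(35°) ≈ 0.671.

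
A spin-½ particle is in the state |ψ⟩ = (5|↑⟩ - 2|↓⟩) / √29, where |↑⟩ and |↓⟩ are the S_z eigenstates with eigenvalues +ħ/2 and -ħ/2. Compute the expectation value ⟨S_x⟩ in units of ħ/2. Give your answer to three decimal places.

⟨σ_x⟩ = 2 Re(a* b)/(|a|²+|b|²) with a = 5, b = -2.
a* b = -10, so ⟨σ_x⟩ = -20/29.
⟨S_x⟩ = (ħ/2)·⟨σ_x⟩.

-0.690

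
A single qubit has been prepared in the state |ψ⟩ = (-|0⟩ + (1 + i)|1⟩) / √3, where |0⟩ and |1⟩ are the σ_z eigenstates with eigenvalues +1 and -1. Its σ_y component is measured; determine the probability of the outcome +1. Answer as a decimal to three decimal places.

0.167

|+y⟩ = (|0⟩ + i|1⟩)/√2, so ⟨+y|ψ⟩ = (-i) / (√2·√3).
P = |-i|² / 6 = 1/6.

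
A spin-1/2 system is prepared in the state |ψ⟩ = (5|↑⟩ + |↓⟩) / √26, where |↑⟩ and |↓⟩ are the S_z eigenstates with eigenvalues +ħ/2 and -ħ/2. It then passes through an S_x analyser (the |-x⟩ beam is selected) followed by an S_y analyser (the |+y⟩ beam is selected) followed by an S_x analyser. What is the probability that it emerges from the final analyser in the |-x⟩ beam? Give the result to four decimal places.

First analyser (S_x): P(|-x⟩) = |⟨-x|ψ⟩|² = 16/52.
After stage 1 the state is |-x⟩; P(|+y⟩) = |⟨+y|-x⟩|² = 1/2.
After stage 2 the state is |+y⟩; P(|-x⟩) = |⟨-x|+y⟩|² = 1/2.
Joint probability = 16/52 × 1/2 × 1/2 = 0.0769.

0.0769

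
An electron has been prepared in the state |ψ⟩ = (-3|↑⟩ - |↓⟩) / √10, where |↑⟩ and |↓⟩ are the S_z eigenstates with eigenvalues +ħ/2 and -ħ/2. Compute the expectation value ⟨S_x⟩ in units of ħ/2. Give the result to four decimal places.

⟨σ_x⟩ = 2 Re(a* b)/(|a|²+|b|²) with a = -3, b = -1.
a* b = 3, so ⟨σ_x⟩ = 6/10.
⟨S_x⟩ = (ħ/2)·⟨σ_x⟩.

0.6000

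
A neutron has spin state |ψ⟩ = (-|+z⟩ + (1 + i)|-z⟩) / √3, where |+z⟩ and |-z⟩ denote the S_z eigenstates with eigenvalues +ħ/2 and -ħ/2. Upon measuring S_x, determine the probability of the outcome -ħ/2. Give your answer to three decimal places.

0.833

|-x⟩ = (|+z⟩ - |-z⟩)/√2, so ⟨-x|ψ⟩ = (-2 - i) / (√2·√3).
P = |-2 - i|² / 6 = 5/6.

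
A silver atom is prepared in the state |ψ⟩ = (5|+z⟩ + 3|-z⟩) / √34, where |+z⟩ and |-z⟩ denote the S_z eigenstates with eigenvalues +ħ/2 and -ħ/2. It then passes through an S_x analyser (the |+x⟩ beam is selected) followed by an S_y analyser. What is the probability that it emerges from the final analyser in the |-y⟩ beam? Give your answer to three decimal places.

First analyser (S_x): P(|+x⟩) = |⟨+x|ψ⟩|² = 64/68.
After stage 1 the state is |+x⟩; P(|-y⟩) = |⟨-y|+x⟩|² = 1/2.
Joint probability = 64/68 × 1/2 = 0.471.

0.471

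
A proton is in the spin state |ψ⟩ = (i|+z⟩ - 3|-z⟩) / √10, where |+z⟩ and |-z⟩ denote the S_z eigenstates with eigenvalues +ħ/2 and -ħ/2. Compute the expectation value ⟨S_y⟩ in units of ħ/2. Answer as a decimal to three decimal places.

0.600

⟨σ_y⟩ = 2 Im(a* b)/(|a|²+|b|²) with a = i, b = -3.
a* b = 3i, so ⟨σ_y⟩ = 6/10.
⟨S_y⟩ = (ħ/2)·⟨σ_y⟩.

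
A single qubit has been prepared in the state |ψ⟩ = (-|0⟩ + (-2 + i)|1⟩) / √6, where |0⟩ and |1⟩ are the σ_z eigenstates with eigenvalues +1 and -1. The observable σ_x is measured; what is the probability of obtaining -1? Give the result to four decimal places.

|-x⟩ = (|0⟩ - |1⟩)/√2, so ⟨-x|ψ⟩ = (1 - i) / (√2·√6).
P = |1 - i|² / 12 = 2/12.

0.1667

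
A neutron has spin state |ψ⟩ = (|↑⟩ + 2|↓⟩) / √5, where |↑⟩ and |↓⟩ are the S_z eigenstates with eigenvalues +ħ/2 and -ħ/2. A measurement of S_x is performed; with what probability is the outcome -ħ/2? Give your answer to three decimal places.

|-x⟩ = (|↑⟩ - |↓⟩)/√2, so ⟨-x|ψ⟩ = (-1) / (√2·√5).
P = |-1|² / 10 = 1/10.

0.100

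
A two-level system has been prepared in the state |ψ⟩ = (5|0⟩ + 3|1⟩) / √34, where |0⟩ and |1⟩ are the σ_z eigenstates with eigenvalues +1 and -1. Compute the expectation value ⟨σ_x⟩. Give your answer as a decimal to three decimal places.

⟨σ_x⟩ = 2 Re(a* b)/(|a|²+|b|²) with a = 5, b = 3.
a* b = 15, so ⟨σ_x⟩ = 30/34.

0.882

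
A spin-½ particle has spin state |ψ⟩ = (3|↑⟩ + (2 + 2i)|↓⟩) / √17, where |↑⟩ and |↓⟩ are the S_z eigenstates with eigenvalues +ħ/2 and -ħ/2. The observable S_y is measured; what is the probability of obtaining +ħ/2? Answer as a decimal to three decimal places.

|+y⟩ = (|↑⟩ + i|↓⟩)/√2, so ⟨+y|ψ⟩ = (5 - 2i) / (√2·√17).
P = |5 - 2i|² / 34 = 29/34.

0.853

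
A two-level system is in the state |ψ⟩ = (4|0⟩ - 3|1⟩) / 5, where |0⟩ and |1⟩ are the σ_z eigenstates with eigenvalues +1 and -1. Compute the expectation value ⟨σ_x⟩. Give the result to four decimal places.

⟨σ_x⟩ = 2 Re(a* b)/(|a|²+|b|²) with a = 4, b = -3.
a* b = -12, so ⟨σ_x⟩ = -24/25.

-0.9600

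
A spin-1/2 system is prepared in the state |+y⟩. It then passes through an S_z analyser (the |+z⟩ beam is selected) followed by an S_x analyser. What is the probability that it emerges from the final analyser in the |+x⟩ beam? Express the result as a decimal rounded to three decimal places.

First analyser (S_z): from |+y⟩, P(|+z⟩) = 1/2.
After stage 1 the state is |+z⟩; P(|+x⟩) = |⟨+x|+z⟩|² = 1/2.
Joint probability = 1/2 × 1/2 = 0.250.

0.250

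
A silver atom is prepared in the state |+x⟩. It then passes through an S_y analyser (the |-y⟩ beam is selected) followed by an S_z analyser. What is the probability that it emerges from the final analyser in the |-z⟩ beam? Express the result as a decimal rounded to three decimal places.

First analyser (S_y): from |+x⟩, P(|-y⟩) = 1/2.
After stage 1 the state is |-y⟩; P(|-z⟩) = |⟨-z|-y⟩|² = 1/2.
Joint probability = 1/2 × 1/2 = 0.250.

0.250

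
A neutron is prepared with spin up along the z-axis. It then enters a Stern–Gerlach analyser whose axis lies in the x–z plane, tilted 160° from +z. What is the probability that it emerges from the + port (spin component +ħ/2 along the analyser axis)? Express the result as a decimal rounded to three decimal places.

For spin-½, the probability of finding spin-up along an axis at angle θ to the initial spin direction is cos²(θ/2); spin-down is sin²(θ/2).
θ = 160°, so P = cos²(80°) ≈ 0.030.

0.030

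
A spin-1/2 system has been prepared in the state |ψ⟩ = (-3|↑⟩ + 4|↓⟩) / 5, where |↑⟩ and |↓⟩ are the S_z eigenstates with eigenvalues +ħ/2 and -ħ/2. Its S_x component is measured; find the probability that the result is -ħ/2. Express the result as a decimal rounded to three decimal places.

|-x⟩ = (|↑⟩ - |↓⟩)/√2, so ⟨-x|ψ⟩ = (-7) / (√2·5).
P = |-7|² / 50 = 49/50.

0.980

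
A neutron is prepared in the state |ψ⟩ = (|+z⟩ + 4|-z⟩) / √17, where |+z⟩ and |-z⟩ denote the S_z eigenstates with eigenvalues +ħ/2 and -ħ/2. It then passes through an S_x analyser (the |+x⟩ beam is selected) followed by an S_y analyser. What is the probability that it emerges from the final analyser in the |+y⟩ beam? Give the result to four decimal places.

0.3676

First analyser (S_x): P(|+x⟩) = |⟨+x|ψ⟩|² = 25/34.
After stage 1 the state is |+x⟩; P(|+y⟩) = |⟨+y|+x⟩|² = 1/2.
Joint probability = 25/34 × 1/2 = 0.3676.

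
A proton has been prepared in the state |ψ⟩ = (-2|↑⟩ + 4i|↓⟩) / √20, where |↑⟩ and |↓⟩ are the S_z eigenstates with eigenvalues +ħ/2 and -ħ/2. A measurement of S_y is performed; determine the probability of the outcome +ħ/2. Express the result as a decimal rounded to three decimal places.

|+y⟩ = (|↑⟩ + i|↓⟩)/√2, so ⟨+y|ψ⟩ = (2) / (√2·√20).
P = |2|² / 40 = 4/40.

0.100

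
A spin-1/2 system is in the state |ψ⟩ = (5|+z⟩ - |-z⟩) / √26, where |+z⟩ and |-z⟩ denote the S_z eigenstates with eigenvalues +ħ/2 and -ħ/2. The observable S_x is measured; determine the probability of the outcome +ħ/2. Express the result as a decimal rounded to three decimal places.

0.308

|+x⟩ = (|+z⟩ + |-z⟩)/√2, so ⟨+x|ψ⟩ = (4) / (√2·√26).
P = |4|² / 52 = 16/52.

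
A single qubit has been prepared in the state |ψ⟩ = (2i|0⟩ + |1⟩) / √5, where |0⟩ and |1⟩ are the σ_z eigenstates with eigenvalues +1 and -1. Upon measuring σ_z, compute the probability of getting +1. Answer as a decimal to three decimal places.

0.800

The +1 outcome corresponds to |0⟩. Its amplitude in |ψ⟩ is 2i/√5.
P = |2i|² / 5 = 4/5.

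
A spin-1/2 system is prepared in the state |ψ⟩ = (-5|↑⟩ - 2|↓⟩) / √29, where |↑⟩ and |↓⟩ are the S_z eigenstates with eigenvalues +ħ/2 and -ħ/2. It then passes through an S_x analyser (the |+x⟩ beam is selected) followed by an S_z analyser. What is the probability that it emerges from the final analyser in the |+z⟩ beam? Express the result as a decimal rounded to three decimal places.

0.422

First analyser (S_x): P(|+x⟩) = |⟨+x|ψ⟩|² = 49/58.
After stage 1 the state is |+x⟩; P(|+z⟩) = |⟨+z|+x⟩|² = 1/2.
Joint probability = 49/58 × 1/2 = 0.422.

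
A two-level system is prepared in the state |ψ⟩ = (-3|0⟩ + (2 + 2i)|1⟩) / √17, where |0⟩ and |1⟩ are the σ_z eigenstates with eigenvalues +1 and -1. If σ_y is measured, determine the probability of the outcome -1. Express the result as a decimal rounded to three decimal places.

|-y⟩ = (|0⟩ - i|1⟩)/√2, so ⟨-y|ψ⟩ = (-5 + 2i) / (√2·√17).
P = |-5 + 2i|² / 34 = 29/34.

0.853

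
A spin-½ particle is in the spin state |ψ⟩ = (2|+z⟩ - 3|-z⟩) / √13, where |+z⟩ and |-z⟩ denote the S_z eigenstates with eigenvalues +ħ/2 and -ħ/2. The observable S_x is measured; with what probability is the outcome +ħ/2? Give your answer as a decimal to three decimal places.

|+x⟩ = (|+z⟩ + |-z⟩)/√2, so ⟨+x|ψ⟩ = (-1) / (√2·√13).
P = |-1|² / 26 = 1/26.

0.038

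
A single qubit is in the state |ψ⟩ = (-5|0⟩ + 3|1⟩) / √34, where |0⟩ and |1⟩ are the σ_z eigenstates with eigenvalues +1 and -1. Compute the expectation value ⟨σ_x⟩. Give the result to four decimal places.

⟨σ_x⟩ = 2 Re(a* b)/(|a|²+|b|²) with a = -5, b = 3.
a* b = -15, so ⟨σ_x⟩ = -30/34.

-0.8824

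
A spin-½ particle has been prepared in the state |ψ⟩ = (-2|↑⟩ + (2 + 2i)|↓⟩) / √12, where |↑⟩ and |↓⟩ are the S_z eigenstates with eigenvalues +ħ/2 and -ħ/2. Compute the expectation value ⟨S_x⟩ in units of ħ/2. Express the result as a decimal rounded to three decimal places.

-0.667

⟨σ_x⟩ = 2 Re(a* b)/(|a|²+|b|²) with a = -2, b = (2 + 2i).
a* b = (-4 - 4i), so ⟨σ_x⟩ = -8/12.
⟨S_x⟩ = (ħ/2)·⟨σ_x⟩.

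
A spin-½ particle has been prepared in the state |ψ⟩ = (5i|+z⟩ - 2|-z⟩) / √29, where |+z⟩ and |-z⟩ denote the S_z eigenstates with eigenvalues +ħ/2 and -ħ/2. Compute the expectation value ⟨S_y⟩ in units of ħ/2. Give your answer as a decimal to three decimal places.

⟨σ_y⟩ = 2 Im(a* b)/(|a|²+|b|²) with a = 5i, b = -2.
a* b = 10i, so ⟨σ_y⟩ = 20/29.
⟨S_y⟩ = (ħ/2)·⟨σ_y⟩.

0.690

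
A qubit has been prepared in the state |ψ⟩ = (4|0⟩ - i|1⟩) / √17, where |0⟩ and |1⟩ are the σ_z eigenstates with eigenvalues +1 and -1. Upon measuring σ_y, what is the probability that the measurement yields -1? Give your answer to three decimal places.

0.735

|-y⟩ = (|0⟩ - i|1⟩)/√2, so ⟨-y|ψ⟩ = (5) / (√2·√17).
P = |5|² / 34 = 25/34.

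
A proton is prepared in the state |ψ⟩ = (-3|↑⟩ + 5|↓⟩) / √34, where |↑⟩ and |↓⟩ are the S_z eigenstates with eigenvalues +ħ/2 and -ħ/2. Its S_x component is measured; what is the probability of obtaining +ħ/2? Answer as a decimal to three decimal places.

0.059

|+x⟩ = (|↑⟩ + |↓⟩)/√2, so ⟨+x|ψ⟩ = (2) / (√2·√34).
P = |2|² / 68 = 4/68.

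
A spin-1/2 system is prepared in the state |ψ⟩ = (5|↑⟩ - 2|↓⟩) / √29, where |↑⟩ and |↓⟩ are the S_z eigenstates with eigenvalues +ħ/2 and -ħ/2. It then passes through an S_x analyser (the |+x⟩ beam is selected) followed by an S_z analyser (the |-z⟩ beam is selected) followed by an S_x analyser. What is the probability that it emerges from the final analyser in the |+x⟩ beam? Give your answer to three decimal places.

0.039

First analyser (S_x): P(|+x⟩) = |⟨+x|ψ⟩|² = 9/58.
After stage 1 the state is |+x⟩; P(|-z⟩) = |⟨-z|+x⟩|² = 1/2.
After stage 2 the state is |-z⟩; P(|+x⟩) = |⟨+x|-z⟩|² = 1/2.
Joint probability = 9/58 × 1/2 × 1/2 = 0.039.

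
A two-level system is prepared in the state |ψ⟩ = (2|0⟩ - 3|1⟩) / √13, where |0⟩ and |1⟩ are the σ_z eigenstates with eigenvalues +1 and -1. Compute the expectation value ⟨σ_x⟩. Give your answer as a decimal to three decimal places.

-0.923

⟨σ_x⟩ = 2 Re(a* b)/(|a|²+|b|²) with a = 2, b = -3.
a* b = -6, so ⟨σ_x⟩ = -12/13.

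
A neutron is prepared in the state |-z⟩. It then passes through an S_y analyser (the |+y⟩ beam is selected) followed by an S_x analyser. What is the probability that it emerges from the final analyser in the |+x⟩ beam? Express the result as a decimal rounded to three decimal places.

0.250

First analyser (S_y): from |-z⟩, P(|+y⟩) = 1/2.
After stage 1 the state is |+y⟩; P(|+x⟩) = |⟨+x|+y⟩|² = 1/2.
Joint probability = 1/2 × 1/2 = 0.250.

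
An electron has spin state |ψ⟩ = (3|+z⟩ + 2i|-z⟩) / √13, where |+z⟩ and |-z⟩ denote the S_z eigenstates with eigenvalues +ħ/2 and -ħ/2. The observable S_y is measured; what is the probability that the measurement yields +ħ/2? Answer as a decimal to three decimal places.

0.962

|+y⟩ = (|+z⟩ + i|-z⟩)/√2, so ⟨+y|ψ⟩ = (5) / (√2·√13).
P = |5|² / 26 = 25/26.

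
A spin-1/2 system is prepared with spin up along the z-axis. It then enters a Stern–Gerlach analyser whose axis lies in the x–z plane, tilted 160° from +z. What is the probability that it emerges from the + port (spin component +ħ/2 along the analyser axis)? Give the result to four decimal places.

For spin-½, the probability of finding spin-up along an axis at angle θ to the initial spin direction is cos²(θ/2); spin-down is sin²(θ/2).
θ = 160°, so P = cos²(80°) ≈ 0.0302.

0.0302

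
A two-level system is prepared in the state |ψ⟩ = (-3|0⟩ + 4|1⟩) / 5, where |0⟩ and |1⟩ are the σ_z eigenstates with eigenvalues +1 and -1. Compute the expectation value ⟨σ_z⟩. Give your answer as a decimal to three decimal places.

⟨σ_z⟩ = |a|² - |b|² divided by |a|²+|b|², with a, b the |0⟩, |1⟩ amplitudes.
= (9 - 16)/25 = -7/25.

-0.280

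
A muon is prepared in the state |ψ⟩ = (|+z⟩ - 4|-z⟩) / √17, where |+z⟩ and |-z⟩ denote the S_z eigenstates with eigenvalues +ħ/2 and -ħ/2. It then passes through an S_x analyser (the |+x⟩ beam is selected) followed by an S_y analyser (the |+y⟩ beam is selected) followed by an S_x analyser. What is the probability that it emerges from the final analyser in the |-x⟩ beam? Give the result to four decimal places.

0.0662

First analyser (S_x): P(|+x⟩) = |⟨+x|ψ⟩|² = 9/34.
After stage 1 the state is |+x⟩; P(|+y⟩) = |⟨+y|+x⟩|² = 1/2.
After stage 2 the state is |+y⟩; P(|-x⟩) = |⟨-x|+y⟩|² = 1/2.
Joint probability = 9/34 × 1/2 × 1/2 = 0.0662.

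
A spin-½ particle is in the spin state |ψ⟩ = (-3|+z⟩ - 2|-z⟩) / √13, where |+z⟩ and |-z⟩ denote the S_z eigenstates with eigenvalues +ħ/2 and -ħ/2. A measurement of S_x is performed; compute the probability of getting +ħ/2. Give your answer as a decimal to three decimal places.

0.962

|+x⟩ = (|+z⟩ + |-z⟩)/√2, so ⟨+x|ψ⟩ = (-5) / (√2·√13).
P = |-5|² / 26 = 25/26.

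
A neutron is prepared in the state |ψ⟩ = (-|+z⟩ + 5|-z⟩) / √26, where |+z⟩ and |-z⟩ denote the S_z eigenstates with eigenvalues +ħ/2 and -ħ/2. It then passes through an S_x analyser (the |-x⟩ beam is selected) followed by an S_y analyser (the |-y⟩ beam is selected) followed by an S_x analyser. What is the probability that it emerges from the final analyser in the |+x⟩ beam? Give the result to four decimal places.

First analyser (S_x): P(|-x⟩) = |⟨-x|ψ⟩|² = 36/52.
After stage 1 the state is |-x⟩; P(|-y⟩) = |⟨-y|-x⟩|² = 1/2.
After stage 2 the state is |-y⟩; P(|+x⟩) = |⟨+x|-y⟩|² = 1/2.
Joint probability = 36/52 × 1/2 × 1/2 = 0.1731.

0.1731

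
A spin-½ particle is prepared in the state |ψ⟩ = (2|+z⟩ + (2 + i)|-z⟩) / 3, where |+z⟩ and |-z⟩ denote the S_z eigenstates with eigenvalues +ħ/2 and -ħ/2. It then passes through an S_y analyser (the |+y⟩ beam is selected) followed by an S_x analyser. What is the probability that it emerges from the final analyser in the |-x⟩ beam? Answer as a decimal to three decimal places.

First analyser (S_y): P(|+y⟩) = |⟨+y|ψ⟩|² = 13/18.
After stage 1 the state is |+y⟩; P(|-x⟩) = |⟨-x|+y⟩|² = 1/2.
Joint probability = 13/18 × 1/2 = 0.361.

0.361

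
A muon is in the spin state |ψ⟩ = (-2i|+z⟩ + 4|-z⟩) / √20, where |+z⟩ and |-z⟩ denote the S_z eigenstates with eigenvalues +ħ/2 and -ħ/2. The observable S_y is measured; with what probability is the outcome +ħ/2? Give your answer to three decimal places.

|+y⟩ = (|+z⟩ + i|-z⟩)/√2, so ⟨+y|ψ⟩ = (-6i) / (√2·√20).
P = |-6i|² / 40 = 36/40.

0.900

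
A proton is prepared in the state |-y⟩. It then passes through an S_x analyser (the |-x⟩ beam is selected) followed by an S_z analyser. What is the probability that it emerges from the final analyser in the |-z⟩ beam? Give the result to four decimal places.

0.2500

First analyser (S_x): from |-y⟩, P(|-x⟩) = 1/2.
After stage 1 the state is |-x⟩; P(|-z⟩) = |⟨-z|-x⟩|² = 1/2.
Joint probability = 1/2 × 1/2 = 0.2500.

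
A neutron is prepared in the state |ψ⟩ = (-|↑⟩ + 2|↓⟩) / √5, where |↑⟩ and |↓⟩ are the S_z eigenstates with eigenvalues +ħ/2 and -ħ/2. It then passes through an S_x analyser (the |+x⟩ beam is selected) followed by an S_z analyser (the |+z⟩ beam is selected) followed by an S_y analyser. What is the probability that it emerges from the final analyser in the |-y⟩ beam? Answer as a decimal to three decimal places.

First analyser (S_x): P(|+x⟩) = |⟨+x|ψ⟩|² = 1/10.
After stage 1 the state is |+x⟩; P(|+z⟩) = |⟨+z|+x⟩|² = 1/2.
After stage 2 the state is |+z⟩; P(|-y⟩) = |⟨-y|+z⟩|² = 1/2.
Joint probability = 1/10 × 1/2 × 1/2 = 0.025.

0.025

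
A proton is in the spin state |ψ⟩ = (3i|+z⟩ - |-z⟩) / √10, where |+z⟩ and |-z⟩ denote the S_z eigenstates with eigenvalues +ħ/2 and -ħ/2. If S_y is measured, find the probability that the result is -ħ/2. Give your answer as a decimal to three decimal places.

|-y⟩ = (|+z⟩ - i|-z⟩)/√2, so ⟨-y|ψ⟩ = (2i) / (√2·√10).
P = |2i|² / 20 = 4/20.

0.200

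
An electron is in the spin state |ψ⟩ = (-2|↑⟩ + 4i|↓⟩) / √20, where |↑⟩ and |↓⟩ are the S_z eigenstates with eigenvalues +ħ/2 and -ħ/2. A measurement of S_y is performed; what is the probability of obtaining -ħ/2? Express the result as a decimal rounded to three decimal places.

|-y⟩ = (|↑⟩ - i|↓⟩)/√2, so ⟨-y|ψ⟩ = (-6) / (√2·√20).
P = |-6|² / 40 = 36/40.

0.900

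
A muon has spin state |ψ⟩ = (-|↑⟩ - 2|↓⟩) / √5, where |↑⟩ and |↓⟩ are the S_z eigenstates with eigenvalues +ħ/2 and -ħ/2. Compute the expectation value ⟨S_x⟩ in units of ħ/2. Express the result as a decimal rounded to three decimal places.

0.800

⟨σ_x⟩ = 2 Re(a* b)/(|a|²+|b|²) with a = -1, b = -2.
a* b = 2, so ⟨σ_x⟩ = 4/5.
⟨S_x⟩ = (ħ/2)·⟨σ_x⟩.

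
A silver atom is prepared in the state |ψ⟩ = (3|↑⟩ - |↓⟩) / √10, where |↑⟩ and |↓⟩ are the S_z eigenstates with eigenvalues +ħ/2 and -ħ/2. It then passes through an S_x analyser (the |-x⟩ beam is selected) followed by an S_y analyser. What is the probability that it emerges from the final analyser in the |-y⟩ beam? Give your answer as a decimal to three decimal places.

0.400

First analyser (S_x): P(|-x⟩) = |⟨-x|ψ⟩|² = 16/20.
After stage 1 the state is |-x⟩; P(|-y⟩) = |⟨-y|-x⟩|² = 1/2.
Joint probability = 16/20 × 1/2 = 0.400.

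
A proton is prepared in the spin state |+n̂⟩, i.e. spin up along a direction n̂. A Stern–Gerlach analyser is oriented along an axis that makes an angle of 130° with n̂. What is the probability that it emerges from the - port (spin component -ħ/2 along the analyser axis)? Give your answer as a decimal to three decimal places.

0.821

For spin-½, the probability of finding spin-up along an axis at angle θ to the initial spin direction is cos²(θ/2); spin-down is sin²(θ/2).
θ = 130°, so P = sin²(65°) ≈ 0.821.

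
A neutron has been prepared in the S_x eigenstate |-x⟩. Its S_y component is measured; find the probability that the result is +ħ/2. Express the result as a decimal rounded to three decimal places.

In the S_z basis, |-x⟩ = (|+z⟩ - |-z⟩)/√2 and |+y⟩ = (|+z⟩ + i|-z⟩)/√2.
|⟨+y|-x⟩|² = 1/2.

0.500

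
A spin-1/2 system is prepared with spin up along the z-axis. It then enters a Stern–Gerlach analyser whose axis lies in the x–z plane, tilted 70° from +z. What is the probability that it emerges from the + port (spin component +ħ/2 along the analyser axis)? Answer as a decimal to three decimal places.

For spin-½, the probability of finding spin-up along an axis at angle θ to the initial spin direction is cos²(θ/2); spin-down is sin²(θ/2).
θ = 70°, so P = cos²(35°) ≈ 0.671.

0.671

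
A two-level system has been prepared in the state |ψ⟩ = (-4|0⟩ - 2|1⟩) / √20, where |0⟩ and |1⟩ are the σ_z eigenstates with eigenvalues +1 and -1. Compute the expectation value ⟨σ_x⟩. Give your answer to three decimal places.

0.800

⟨σ_x⟩ = 2 Re(a* b)/(|a|²+|b|²) with a = -4, b = -2.
a* b = 8, so ⟨σ_x⟩ = 16/20.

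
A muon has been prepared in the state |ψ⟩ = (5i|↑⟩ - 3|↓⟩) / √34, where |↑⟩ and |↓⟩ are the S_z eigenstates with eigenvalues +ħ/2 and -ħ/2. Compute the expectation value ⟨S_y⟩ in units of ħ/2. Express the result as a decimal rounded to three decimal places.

⟨σ_y⟩ = 2 Im(a* b)/(|a|²+|b|²) with a = 5i, b = -3.
a* b = 15i, so ⟨σ_y⟩ = 30/34.
⟨S_y⟩ = (ħ/2)·⟨σ_y⟩.

0.882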